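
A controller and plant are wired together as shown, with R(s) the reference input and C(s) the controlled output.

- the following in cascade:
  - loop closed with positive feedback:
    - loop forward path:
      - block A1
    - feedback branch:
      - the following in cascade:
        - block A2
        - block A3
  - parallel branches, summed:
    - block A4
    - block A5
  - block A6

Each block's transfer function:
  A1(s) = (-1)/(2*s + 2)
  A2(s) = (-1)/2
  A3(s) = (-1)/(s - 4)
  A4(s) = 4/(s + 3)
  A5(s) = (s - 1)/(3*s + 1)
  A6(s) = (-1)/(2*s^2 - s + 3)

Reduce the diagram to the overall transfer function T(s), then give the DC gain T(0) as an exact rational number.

Step 1. multiply A2, A3 (series) gives 1/(2*s - 8)
Step 2. apply the feedback formula to A1, (A2*A3) gives (8 - 2*s)/(4*s^2 - 12*s - 15)
Step 3. add A4, A5 (parallel) gives (s^2 + 14*s + 1)/(3*s^2 + 10*s + 3)
Step 4. reduce the series chain [A1/(1-A1*(A2*A3))], (A4+A5), A6 gives (2*s^3 + 20*s^2 - 110*s - 8)/(24*s^6 - 4*s^5 - 274*s^4 - 207*s^3 - 363*s^2 - 513*s - 135)
DC gain: substitute s = 0 into T(s) from step 4: T(0) = -8/(-135) = 8/135.

Answer: 8/135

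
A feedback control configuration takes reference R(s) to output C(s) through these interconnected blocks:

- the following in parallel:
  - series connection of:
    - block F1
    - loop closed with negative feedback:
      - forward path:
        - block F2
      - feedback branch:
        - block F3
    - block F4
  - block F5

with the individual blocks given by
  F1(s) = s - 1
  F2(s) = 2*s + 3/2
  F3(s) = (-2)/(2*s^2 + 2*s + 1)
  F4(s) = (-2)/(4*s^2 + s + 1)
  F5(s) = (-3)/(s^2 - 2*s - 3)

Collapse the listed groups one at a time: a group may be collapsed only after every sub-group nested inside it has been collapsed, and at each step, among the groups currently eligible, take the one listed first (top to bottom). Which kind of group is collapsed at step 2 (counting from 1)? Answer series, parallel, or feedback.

Reducing step by step:

Step 1 - reduce the feedback loop with forward F2 and return F3
Step 2 - reduce the series chain F1, [F2/(1+F2*F3)], F4
Step 3 - combine (F1*[F2/(1+F2*F3)]*F4), F5 in parallel
The group at step 2 is a series group.

Answer: series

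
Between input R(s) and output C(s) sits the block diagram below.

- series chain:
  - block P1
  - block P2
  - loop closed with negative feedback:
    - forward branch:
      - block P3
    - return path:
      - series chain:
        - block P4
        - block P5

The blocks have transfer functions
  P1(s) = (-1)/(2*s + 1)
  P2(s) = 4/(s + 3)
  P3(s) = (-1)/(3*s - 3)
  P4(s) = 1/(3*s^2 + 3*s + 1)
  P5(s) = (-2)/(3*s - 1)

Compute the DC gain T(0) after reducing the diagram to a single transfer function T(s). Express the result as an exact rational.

Answer: -4/15

Working:
Step 1. reduce the series chain P4, P5: (-2)/(9*s^3 + 6*s^2 - 1)
Step 2. feedback reduction of P3, (P4*P5): (-9*s^3 - 6*s^2 + 1)/(27*s^4 - 9*s^3 - 18*s^2 - 3*s + 5)
Step 3. reduce the series chain P1, P2, [P3/(1+P3*(P4*P5))]: (36*s^3 + 24*s^2 - 4)/(54*s^6 + 171*s^5 - 18*s^4 - 159*s^3 - 65*s^2 + 26*s + 15)
The step-3 result is T(s). Setting s = 0: T(0) = -4/15.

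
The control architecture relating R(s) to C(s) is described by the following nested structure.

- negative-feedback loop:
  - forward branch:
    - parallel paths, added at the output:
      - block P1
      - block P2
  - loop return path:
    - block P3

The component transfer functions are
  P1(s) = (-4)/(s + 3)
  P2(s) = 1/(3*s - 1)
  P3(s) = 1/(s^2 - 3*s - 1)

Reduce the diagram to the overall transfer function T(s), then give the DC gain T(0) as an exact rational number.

Reducing step by step:

Step 1. add P1, P2 (parallel), giving (7 - 11*s)/(3*s^2 + 8*s - 3)
Step 2. feedback reduction of (P1+P2), P3, giving (-11*s^3 + 40*s^2 - 10*s - 7)/(3*s^4 - s^3 - 30*s^2 - 10*s + 10)
Step 2 gives the overall T(s). Then T(0) = -7/10.

Answer: -7/10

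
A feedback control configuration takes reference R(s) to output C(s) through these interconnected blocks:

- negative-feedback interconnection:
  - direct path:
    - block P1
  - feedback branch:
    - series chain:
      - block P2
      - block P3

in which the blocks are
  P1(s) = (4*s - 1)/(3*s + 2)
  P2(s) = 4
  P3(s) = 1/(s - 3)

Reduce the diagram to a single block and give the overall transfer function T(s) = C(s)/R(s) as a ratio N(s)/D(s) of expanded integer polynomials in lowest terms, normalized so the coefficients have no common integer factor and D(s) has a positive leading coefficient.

Step 1: reduce the series chain P2, P3 = 4/(s - 3)
Step 2: apply the feedback formula to P1, (P2*P3), giving the overall T(s)

Hence the answer: (4*s^2 - 13*s + 3)/(3*s^2 + 9*s - 10)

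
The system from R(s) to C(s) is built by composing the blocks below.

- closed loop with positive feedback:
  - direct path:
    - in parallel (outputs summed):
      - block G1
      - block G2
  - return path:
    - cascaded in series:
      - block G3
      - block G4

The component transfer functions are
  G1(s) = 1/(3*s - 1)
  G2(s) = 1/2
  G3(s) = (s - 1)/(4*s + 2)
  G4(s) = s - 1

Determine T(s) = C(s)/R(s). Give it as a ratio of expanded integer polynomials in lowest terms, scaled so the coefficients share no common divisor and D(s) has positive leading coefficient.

Answer: (-12*s^2 - 10*s - 2)/(3*s^3 - 29*s^2 - 3*s + 5)

Working:
Step 1 - combine G1, G2 in parallel, giving (3*s + 1)/(6*s - 2)
Step 2 - series reduction of G3, G4, giving (s^2 - 2*s + 1)/(4*s + 2)
Step 3 - apply the feedback formula to (G1+G2), (G3*G4), which is the overall transfer function T(s) = C(s)/R(s) in lowest terms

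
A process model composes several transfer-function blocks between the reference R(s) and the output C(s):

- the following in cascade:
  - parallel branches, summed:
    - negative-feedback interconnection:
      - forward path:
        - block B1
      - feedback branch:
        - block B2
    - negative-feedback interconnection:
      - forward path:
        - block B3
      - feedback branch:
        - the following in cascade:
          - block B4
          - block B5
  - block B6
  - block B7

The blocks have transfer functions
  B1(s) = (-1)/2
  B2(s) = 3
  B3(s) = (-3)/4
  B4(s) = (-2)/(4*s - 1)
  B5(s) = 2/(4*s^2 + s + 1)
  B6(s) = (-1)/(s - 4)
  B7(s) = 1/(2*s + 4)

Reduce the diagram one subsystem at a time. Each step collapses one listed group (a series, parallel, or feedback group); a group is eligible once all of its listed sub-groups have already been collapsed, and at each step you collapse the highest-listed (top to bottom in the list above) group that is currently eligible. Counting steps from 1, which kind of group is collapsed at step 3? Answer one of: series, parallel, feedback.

1. reduce the feedback loop with forward B1 and return B2
2. multiply B4, B5 (series)
3. close the feedback loop around B3, (B4*B5)
4. sum the parallel branches [B1/(1+B1*B2)], [B3/(1+B3*(B4*B5))]
5. reduce the series chain ([B1/(1+B1*B2)]+[B3/(1+B3*(B4*B5))]), B6, B7
So the answer for step 3 is feedback.

Answer: feedback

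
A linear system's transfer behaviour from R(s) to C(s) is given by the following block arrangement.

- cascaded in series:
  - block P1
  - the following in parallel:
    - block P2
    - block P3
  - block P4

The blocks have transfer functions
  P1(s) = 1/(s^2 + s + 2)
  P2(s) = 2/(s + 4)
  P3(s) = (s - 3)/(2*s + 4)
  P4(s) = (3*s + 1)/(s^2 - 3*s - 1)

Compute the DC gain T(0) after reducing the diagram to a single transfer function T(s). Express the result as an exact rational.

Reducing step by step:

Step 1. parallel reduction of P2, P3 gives (s^2 + 5*s - 4)/(2*s^2 + 12*s + 16)
Step 2. reduce the series chain P1, (P2+P3), P4 gives (3*s^3 + 16*s^2 - 7*s - 4)/(2*s^6 + 8*s^5 - 12*s^4 - 70*s^3 - 120*s^2 - 136*s - 32)
Step 2 gives the overall T(s). Then T(0) = -4/(-32) = 1/8.

Answer: 1/8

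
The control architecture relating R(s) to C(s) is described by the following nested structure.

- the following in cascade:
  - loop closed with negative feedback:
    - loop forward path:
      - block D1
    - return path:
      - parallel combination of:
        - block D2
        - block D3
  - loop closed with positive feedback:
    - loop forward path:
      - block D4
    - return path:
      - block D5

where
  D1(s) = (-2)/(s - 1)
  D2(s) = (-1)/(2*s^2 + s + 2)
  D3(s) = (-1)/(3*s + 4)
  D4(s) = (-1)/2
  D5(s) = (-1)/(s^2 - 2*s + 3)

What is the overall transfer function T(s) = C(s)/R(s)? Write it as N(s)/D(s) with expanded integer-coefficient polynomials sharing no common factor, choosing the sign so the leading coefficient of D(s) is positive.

First reduce the diagram to T(s).

[1] sum the parallel branches D2, D3 gives (-2*s^2 - 4*s - 6)/(6*s^3 + 11*s^2 + 10*s + 8)
[2] reduce the feedback loop with forward D1 and return (D2+D3) gives (-12*s^3 - 22*s^2 - 20*s - 16)/(6*s^4 + 5*s^3 + 3*s^2 + 6*s + 4)
[3] apply the feedback formula to D4, D5 gives (-s^2 + 2*s - 3)/(2*s^2 - 4*s + 5)
[4] cascade [D1/(1+D1*(D2+D3))], [D4/(1-D4*D5)]: this yields T(s), and no further normalization is needed

Answer: (12*s^5 - 2*s^4 + 12*s^3 + 42*s^2 + 28*s + 48)/(12*s^6 - 14*s^5 + 16*s^4 + 25*s^3 - s^2 + 14*s + 20)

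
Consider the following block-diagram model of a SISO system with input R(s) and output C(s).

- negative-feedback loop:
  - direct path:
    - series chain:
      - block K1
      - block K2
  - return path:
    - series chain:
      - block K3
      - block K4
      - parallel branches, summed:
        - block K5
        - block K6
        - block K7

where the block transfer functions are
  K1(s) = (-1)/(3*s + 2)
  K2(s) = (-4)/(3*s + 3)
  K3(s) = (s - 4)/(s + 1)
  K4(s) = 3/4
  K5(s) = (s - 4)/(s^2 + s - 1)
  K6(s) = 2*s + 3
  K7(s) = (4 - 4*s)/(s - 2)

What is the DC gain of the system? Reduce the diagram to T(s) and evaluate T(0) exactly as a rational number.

First reduce the diagram to T(s).

1. reduce the series chain K1, K2 gives 4/(9*s^2 + 15*s + 6)
2. combine K5, K6, K7 in parallel gives (2*s^4 - 3*s^3 - 8*s^2 - 3*s + 10)/(s^3 - s^2 - 3*s + 2)
3. series reduction of K3, K4, (K5+K6+K7) gives (6*s^5 - 33*s^4 + 12*s^3 + 87*s^2 + 66*s - 120)/(4*s^4 - 16*s^2 - 4*s + 8)
4. close the feedback loop around (K1*K2), (K3*K4*(K5+K6+K7)) gives (4*s^4 - 16*s^2 - 4*s + 8)/(9*s^6 + 21*s^5 - 63*s^4 - 57*s^3 + 66*s^2 + 90*s - 108)
DC gain: substitute s = 0 into T(s) from step 4: T(0) = 8/(-108) = -2/27.

Answer: -2/27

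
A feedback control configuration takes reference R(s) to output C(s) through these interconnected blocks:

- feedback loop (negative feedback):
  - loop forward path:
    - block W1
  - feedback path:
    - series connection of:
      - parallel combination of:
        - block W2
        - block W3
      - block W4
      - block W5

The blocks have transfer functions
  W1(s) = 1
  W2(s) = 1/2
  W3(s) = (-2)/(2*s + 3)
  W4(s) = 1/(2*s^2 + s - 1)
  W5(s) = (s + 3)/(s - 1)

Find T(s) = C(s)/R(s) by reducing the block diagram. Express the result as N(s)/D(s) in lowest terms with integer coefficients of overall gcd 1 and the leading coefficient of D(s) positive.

First reduce the diagram to T(s).

[1] parallel reduction of W2, W3 gives (2*s - 1)/(4*s + 6)
[2] multiply (W2+W3), W4, W5 (series) gives (s + 3)/(4*s^3 + 6*s^2 - 4*s - 6)
[3] collapse the loop (W1 forward, ((W2+W3)*W4*W5) return) - this is the overall T(s), already in the required normalized form

Answer: (4*s^3 + 6*s^2 - 4*s - 6)/(4*s^3 + 6*s^2 - 3*s - 3)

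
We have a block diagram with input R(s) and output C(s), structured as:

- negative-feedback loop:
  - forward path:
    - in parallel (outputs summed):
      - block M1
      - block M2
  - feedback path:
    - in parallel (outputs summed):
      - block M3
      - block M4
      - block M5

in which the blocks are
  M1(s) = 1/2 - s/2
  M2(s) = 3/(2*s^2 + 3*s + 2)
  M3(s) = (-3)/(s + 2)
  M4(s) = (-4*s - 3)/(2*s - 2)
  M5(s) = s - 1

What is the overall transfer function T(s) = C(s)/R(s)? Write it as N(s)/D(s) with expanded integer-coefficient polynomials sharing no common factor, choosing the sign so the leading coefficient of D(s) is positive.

Step 1 - reduce the parallel group M1, M2, giving (-2*s^3 - s^2 + s + 8)/(4*s^2 + 6*s + 4)
Step 2 - parallel reduction of M3, M4, M5, giving (2*s^3 - 4*s^2 - 23*s + 4)/(2*s^2 + 2*s - 4)
Step 3 - reduce the feedback loop with forward (M1+M2) and return (M3+M4+M5); the result is T(s) itself (integer coefficients, no common factor, positive leading denominator coefficient)

Hence the answer: (4*s^5 + 6*s^4 - 8*s^3 - 22*s^2 - 12*s + 32)/(4*s^6 - 6*s^5 - 60*s^4 - 47*s^3 + 55*s^2 + 196*s - 16)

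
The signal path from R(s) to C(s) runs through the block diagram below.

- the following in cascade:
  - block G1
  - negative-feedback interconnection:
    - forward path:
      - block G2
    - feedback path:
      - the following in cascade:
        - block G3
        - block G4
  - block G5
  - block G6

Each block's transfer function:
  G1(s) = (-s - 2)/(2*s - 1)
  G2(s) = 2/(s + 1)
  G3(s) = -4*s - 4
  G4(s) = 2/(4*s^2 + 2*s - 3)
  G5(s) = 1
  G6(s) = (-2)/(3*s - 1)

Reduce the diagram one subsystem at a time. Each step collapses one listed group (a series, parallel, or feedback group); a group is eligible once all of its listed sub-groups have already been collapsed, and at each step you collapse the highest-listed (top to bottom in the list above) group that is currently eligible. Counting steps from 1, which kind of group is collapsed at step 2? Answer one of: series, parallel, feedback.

Reducing step by step:

(1) cascade G3, G4
(2) close the feedback loop around G2, (G3*G4)
(3) cascade G1, [G2/(1+G2*(G3*G4))], G5, G6
So the answer for step 2 is feedback.

Answer: feedback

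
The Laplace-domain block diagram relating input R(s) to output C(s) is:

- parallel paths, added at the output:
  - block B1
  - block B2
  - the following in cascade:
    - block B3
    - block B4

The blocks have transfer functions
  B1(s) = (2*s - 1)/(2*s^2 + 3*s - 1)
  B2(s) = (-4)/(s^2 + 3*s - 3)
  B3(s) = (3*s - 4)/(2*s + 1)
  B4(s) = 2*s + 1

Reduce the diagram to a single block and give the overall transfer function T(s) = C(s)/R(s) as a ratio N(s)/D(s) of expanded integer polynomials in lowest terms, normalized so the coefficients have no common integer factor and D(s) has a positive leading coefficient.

Step 1. series reduction of B3, B4 = 3*s - 4
Step 2. sum the parallel branches B1, B2, (B3*B4), giving the overall T(s)

Answer: (6*s^5 + 19*s^4 - 28*s^3 - 47*s^2 + 36*s - 5)/(2*s^4 + 9*s^3 + 2*s^2 - 12*s + 3)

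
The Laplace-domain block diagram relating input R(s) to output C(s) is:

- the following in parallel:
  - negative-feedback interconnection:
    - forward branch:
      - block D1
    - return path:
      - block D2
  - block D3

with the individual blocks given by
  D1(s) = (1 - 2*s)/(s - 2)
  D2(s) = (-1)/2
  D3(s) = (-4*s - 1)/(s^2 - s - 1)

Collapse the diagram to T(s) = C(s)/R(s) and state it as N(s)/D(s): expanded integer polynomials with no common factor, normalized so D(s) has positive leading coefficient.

The answer is (-4*s^3 - 10*s^2 + 18*s + 3)/(4*s^3 - 9*s^2 + s + 5).

Reasoning:
[1] collapse the loop (D1 forward, D2 return); result (2 - 4*s)/(4*s - 5)
[2] combine [D1/(1+D1*D2)], D3 in parallel: this yields T(s), and no further normalization is needed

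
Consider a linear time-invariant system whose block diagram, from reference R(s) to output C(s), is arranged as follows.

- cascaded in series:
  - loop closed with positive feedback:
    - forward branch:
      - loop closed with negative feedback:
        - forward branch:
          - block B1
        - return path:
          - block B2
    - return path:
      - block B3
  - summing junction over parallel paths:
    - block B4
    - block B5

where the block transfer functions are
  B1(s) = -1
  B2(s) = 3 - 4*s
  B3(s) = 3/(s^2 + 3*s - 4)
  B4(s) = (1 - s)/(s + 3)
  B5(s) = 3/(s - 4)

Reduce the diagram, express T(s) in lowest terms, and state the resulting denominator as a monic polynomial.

Answer: s^5 + 3*s^4/2 - 20*s^3 - 87*s^2/4 + 253*s/4 - 33

Working:
Step 1: close the feedback loop around B1, B2: (-1)/(4*s - 2)
Step 2: apply the feedback formula to [B1/(1+B1*B2)], B3: (-s^2 - 3*s + 4)/(4*s^3 + 10*s^2 - 22*s + 11)
Step 3: parallel reduction of B4, B5: (-s^2 + 8*s + 5)/(s^2 - s - 12)
Step 4: cascade [[B1/(1+B1*B2)]/(1-[B1/(1+B1*B2)]*B3)], (B4+B5): (s^4 - 5*s^3 - 33*s^2 + 17*s + 20)/(4*s^5 + 6*s^4 - 80*s^3 - 87*s^2 + 253*s - 132)
That last expression is T(s), already simplified. Scaling its denominator by 1/4 (the reciprocal of the leading coefficient) yields the monic denominator.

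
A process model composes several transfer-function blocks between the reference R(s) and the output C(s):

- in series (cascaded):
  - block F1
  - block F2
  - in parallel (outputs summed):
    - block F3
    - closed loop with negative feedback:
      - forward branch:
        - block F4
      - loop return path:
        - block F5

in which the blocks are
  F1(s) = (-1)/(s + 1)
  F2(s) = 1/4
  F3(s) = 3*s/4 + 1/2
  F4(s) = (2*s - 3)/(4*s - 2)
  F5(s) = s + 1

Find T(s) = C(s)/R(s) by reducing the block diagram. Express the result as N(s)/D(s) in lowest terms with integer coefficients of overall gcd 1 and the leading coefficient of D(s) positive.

Answer: (-6*s^3 - 13*s^2 + s + 22)/(32*s^3 + 80*s^2 - 32*s - 80)

Working:
Step 1 - close the feedback loop around F4, F5; result (2*s - 3)/(2*s^2 + 3*s - 5)
Step 2 - add F3, [F4/(1+F4*F5)] (parallel); result (6*s^3 + 13*s^2 - s - 22)/(8*s^2 + 12*s - 20)
Step 3 - reduce the series chain F1, F2, (F3+[F4/(1+F4*F5)]) - this is the overall T(s), already in the required normalized form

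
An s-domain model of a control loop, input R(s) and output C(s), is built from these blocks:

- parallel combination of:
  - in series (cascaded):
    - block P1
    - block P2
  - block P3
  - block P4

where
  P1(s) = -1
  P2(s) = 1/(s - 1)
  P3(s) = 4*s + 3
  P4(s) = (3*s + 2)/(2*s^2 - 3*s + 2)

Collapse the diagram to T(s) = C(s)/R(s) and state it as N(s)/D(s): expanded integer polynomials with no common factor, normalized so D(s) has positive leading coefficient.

Reducing step by step:

(1) cascade P1, P2: (-1)/(s - 1)
(2) combine (P1*P2), P3, P4 in parallel - this is the overall T(s), already in the required normalized form

Answer: (8*s^4 - 14*s^3 + 6*s^2 + 9*s - 10)/(2*s^3 - 5*s^2 + 5*s - 2)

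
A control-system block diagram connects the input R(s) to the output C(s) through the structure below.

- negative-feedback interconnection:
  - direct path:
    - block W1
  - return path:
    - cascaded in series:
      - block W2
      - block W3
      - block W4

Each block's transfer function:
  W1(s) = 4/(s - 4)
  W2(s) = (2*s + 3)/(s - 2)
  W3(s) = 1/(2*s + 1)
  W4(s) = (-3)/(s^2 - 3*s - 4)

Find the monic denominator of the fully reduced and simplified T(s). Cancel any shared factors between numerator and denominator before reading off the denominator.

[1] series reduction of W2, W3, W4 -> (-6*s - 9)/(2*s^4 - 9*s^3 - s^2 + 18*s + 8)
[2] apply the feedback formula to W1, (W2*W3*W4) -> (8*s^4 - 36*s^3 - 4*s^2 + 72*s + 32)/(2*s^5 - 17*s^4 + 35*s^3 + 22*s^2 - 88*s - 68)
The result of step 2 is T(s) in lowest terms. Its denominator has leading coefficient 2; dividing the denominator through by 2 makes it monic.

Answer: s^5 - 17*s^4/2 + 35*s^3/2 + 11*s^2 - 44*s - 34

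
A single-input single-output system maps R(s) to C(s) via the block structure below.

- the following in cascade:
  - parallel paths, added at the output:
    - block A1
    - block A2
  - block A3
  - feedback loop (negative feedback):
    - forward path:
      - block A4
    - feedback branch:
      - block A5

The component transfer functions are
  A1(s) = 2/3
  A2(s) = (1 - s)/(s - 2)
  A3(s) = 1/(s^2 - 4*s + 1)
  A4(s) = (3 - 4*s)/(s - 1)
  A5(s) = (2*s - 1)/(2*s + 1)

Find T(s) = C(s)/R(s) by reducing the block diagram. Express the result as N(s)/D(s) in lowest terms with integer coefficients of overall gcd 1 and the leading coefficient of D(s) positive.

Answer: (-8*s^3 - 6*s^2 + 5*s + 3)/(18*s^5 - 135*s^4 + 336*s^3 - 351*s^2 + 162*s - 24)

Working:
Step 1 - combine A1, A2 in parallel: (-s - 1)/(3*s - 6)
Step 2 - close the feedback loop around A4, A5: (8*s^2 - 2*s - 3)/(6*s^2 - 9*s + 4)
Step 3 - combine (A1+A2), A3, [A4/(1+A4*A5)] in series, which is the overall transfer function T(s) = C(s)/R(s) in lowest terms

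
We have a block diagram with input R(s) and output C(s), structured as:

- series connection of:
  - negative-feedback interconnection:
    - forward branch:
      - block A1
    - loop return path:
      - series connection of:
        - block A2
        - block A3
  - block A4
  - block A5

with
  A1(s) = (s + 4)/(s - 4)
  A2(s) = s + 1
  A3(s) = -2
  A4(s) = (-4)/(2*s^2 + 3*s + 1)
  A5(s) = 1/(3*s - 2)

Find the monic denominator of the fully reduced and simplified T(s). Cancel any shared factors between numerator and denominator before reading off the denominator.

First reduce the diagram to T(s).

Step 1: multiply A2, A3 (series), giving -2*s - 2
Step 2: collapse the loop (A1 forward, (A2*A3) return), giving (-s - 4)/(2*s^2 + 9*s + 12)
Step 3: series reduction of [A1/(1+A1*(A2*A3))], A4, A5, giving (4*s + 16)/(12*s^5 + 64*s^4 + 111*s^3 + 29*s^2 - 54*s - 24)
Step 3 gives the fully reduced T(s), with no common factor left to cancel. The denominator's leading coefficient is 12, so divide each of its coefficients by 12 to get the monic form.

Answer: s^5 + 16*s^4/3 + 37*s^3/4 + 29*s^2/12 - 9*s/2 - 2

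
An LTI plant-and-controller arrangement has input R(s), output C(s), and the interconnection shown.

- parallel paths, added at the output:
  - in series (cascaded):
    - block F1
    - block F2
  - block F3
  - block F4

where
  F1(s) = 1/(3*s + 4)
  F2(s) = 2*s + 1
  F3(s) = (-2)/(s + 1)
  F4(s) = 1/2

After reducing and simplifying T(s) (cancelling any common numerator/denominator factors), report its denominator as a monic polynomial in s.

Answer: s^2 + 7*s/3 + 4/3

Working:
[1] reduce the series chain F1, F2 -> (2*s + 1)/(3*s + 4)
[2] combine (F1*F2), F3, F4 in parallel -> (7*s^2 + s - 10)/(6*s^2 + 14*s + 8)
T(s) is the step-2 result (common factors already cancelled). Leading coefficient of the denominator: 6. Divide through by 6 for the monic polynomial.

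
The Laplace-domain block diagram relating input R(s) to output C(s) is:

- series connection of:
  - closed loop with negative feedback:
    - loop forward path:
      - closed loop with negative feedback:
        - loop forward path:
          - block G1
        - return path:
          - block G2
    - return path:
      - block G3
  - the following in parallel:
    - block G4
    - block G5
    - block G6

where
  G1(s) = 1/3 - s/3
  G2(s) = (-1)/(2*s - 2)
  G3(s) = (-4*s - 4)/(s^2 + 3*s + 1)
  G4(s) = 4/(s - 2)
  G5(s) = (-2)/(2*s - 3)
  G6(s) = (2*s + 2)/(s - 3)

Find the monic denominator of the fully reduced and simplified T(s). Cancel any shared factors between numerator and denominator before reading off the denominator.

Reducing step by step:

[1] reduce the feedback loop with forward G1 and return G2 = 2/7 - 2*s/7
[2] close the feedback loop around [G1/(1+G1*G2)], G3 = (-2*s^3 - 4*s^2 + 4*s + 2)/(15*s^2 + 21*s - 1)
[3] combine G4, G5, G6 in parallel = (4*s^3 - 4*s^2 - 28*s + 36)/(2*s^3 - 13*s^2 + 27*s - 18)
[4] cascade [[G1/(1+G1*G2)]/(1+[G1/(1+G1*G2)]*G3)], (G4+G5+G6) = (-8*s^6 - 8*s^5 + 88*s^4 + 32*s^3 - 264*s^2 + 88*s + 72)/(30*s^5 - 153*s^4 + 130*s^3 + 310*s^2 - 405*s + 18)
Step 4 gives the fully reduced T(s), with no common factor left to cancel. The denominator's leading coefficient is 30, so divide each of its coefficients by 30 to get the monic form.

Answer: s^5 - 51*s^4/10 + 13*s^3/3 + 31*s^2/3 - 27*s/2 + 3/5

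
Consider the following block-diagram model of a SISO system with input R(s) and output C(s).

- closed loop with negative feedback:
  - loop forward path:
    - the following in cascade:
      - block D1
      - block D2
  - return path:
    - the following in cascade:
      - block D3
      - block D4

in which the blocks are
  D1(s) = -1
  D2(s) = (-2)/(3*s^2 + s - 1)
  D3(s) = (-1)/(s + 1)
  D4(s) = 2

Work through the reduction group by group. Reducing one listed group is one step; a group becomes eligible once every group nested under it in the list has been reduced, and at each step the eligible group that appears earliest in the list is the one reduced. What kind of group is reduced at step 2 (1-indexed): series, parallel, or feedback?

Step 1: series reduction of D1, D2
Step 2: combine D3, D4 in series
Step 3: apply the feedback formula to (D1*D2), (D3*D4)
The group at step 2 is a series group.

Answer: series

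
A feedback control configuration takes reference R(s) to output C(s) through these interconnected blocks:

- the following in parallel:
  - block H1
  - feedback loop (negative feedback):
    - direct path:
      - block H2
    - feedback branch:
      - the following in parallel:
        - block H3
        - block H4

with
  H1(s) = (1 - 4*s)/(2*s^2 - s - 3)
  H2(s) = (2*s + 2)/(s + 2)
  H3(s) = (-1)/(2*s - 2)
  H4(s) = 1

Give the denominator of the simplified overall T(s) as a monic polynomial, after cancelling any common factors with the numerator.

The answer is s^4 - s^3/2 - 19*s^2/6 + 5*s/6 + 5/2.

Reasoning:
Step 1. add H3, H4 (parallel) = (2*s - 3)/(2*s - 2)
Step 2. collapse the loop (H2 forward, (H3+H4) return) = (2*s^2 - 2)/(3*s^2 - 5)
Step 3. combine H1, [H2/(1+H2*(H3+H4))] in parallel = (4*s^4 - 14*s^3 - 7*s^2 + 22*s + 1)/(6*s^4 - 3*s^3 - 19*s^2 + 5*s + 15)
The result of step 3 is T(s) in lowest terms. Its denominator has leading coefficient 6; dividing the denominator through by 6 makes it monic.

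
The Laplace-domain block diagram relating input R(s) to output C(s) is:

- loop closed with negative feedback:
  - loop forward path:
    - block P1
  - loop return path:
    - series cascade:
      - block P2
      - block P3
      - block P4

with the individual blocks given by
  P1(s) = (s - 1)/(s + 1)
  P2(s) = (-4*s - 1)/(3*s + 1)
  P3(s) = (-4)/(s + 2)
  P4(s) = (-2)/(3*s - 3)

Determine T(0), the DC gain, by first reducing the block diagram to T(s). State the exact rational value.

Answer: 3

Working:
Step 1 - reduce the series chain P2, P3, P4, giving (-32*s - 8)/(9*s^3 + 12*s^2 - 15*s - 6)
Step 2 - feedback reduction of P1, (P2*P3*P4), giving (9*s^3 + 12*s^2 - 15*s - 6)/(9*s^3 + 30*s^2 - 5*s - 2)
The step-2 result is T(s). Setting s = 0: T(0) = -6/(-2) = 3.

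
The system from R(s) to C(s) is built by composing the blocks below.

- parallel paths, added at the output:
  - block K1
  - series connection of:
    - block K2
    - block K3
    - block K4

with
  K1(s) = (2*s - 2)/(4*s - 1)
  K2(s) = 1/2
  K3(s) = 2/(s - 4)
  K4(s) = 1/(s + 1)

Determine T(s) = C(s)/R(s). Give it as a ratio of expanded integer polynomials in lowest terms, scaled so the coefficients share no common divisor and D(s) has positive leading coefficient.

The answer is (2*s^3 - 8*s^2 + 2*s + 7)/(4*s^3 - 13*s^2 - 13*s + 4).

Reasoning:
[1] reduce the series chain K2, K3, K4, giving 1/(s^2 - 3*s - 4)
[2] parallel reduction of K1, (K2*K3*K4) - this is the overall T(s), already in the required normalized form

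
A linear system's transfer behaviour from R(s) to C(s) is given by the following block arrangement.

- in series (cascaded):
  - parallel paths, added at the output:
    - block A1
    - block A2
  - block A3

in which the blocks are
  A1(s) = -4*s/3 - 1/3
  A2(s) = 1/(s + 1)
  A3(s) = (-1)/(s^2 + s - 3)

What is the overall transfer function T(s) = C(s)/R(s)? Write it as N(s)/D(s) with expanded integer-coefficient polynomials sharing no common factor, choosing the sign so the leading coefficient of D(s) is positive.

[1] add A1, A2 (parallel) -> (-4*s^2 - 5*s + 2)/(3*s + 3)
[2] combine (A1+A2), A3 in series: this yields T(s), and no further normalization is needed

Answer: (4*s^2 + 5*s - 2)/(3*s^3 + 6*s^2 - 6*s - 9)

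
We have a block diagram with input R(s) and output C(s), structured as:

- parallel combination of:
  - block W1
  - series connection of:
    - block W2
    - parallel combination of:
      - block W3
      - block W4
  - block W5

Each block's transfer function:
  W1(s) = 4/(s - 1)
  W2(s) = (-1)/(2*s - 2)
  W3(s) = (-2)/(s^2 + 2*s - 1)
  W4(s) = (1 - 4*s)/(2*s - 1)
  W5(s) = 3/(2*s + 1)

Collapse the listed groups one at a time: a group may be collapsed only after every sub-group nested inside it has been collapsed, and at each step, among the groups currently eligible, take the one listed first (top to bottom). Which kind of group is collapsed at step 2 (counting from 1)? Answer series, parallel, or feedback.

Step 1: sum the parallel branches W3, W4
Step 2: combine W2, (W3+W4) in series
Step 3: reduce the parallel group W1, (W2*(W3+W4)), W5
Step 2 collapses a series group.

Final answer: series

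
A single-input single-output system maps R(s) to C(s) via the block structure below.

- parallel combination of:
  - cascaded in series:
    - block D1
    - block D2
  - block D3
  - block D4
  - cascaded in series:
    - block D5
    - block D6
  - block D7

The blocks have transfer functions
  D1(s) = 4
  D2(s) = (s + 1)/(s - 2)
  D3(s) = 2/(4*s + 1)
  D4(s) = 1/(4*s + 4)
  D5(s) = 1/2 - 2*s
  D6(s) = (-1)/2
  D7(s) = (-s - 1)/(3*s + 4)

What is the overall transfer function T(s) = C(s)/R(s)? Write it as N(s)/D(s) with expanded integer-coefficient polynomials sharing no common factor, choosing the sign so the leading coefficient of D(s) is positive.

Step 1. cascade D1, D2; result (4*s + 4)/(s - 2)
Step 2. combine D5, D6 in series; result s - 1/4
Step 3. combine (D1*D2), D3, D4, (D5*D6), D7 in parallel, which is the overall transfer function T(s) = C(s)/R(s) in lowest terms

Hence the answer: (48*s^5 + 192*s^4 + 557*s^3 + 786*s^2 + 372*s + 8)/(48*s^4 + 28*s^3 - 156*s^2 - 168*s - 32)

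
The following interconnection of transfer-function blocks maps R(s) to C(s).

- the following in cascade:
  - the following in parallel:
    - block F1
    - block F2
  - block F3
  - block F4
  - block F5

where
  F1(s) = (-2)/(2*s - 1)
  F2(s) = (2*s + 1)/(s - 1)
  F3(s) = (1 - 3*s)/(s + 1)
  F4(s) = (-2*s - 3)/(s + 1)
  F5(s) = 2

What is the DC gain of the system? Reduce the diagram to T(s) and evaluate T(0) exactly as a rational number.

First reduce the diagram to T(s).

Step 1: reduce the parallel group F1, F2 gives (4*s^2 - 2*s + 1)/(2*s^2 - 3*s + 1)
Step 2: cascade (F1+F2), F3, F4, F5 gives (48*s^4 + 32*s^3 - 40*s^2 + 26*s - 6)/(2*s^4 + s^3 - 3*s^2 - s + 1)
The step-2 result is T(s). Setting s = 0: T(0) = -6/1 = -6.

Answer: -6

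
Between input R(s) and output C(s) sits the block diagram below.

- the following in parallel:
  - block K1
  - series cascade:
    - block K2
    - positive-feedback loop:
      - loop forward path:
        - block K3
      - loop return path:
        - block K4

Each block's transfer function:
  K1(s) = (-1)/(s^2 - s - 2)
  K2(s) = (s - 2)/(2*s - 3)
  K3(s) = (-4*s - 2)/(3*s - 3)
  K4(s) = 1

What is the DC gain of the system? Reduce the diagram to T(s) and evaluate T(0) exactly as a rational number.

Step 1: collapse the loop (K3 forward, K4 return) = (-4*s - 2)/(7*s - 1)
Step 2: cascade K2, [K3/(1-K3*K4)] = (-4*s^2 + 6*s + 4)/(14*s^2 - 23*s + 3)
Step 3: combine K1, (K2*[K3/(1-K3*K4)]) in parallel = (-4*s^4 + 10*s^3 - 8*s^2 + 7*s - 11)/(14*s^4 - 37*s^3 - 2*s^2 + 43*s - 6)
DC gain: substitute s = 0 into T(s) from step 3: T(0) = -11/(-6) = 11/6.

Hence the answer: 11/6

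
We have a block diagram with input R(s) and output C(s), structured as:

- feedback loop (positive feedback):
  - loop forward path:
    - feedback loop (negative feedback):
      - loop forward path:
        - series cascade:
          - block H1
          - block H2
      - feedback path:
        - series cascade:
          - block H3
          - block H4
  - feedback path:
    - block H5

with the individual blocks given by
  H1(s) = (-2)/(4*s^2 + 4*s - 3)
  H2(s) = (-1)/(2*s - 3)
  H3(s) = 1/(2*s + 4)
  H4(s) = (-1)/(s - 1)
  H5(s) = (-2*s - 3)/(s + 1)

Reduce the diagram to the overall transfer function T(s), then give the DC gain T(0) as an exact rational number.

Reducing step by step:

Step 1 - multiply H1, H2 (series), giving 2/(8*s^3 - 4*s^2 - 18*s + 9)
Step 2 - cascade H3, H4, giving (-1)/(2*s^2 + 2*s - 4)
Step 3 - close the feedback loop around (H1*H2), (H3*H4), giving (2*s^2 + 2*s - 4)/(8*s^5 + 4*s^4 - 38*s^3 - s^2 + 45*s - 19)
Step 4 - close the feedback loop around [(H1*H2)/(1+(H1*H2)*(H3*H4))], H5, giving (2*s^3 + 4*s^2 - 2*s - 4)/(8*s^6 + 12*s^5 - 34*s^4 - 35*s^3 + 54*s^2 + 24*s - 31)
Evaluating the step-4 result (the overall T(s)) at s = 0 gives T(0) = -4/(-31) = 4/31.

Answer: 4/31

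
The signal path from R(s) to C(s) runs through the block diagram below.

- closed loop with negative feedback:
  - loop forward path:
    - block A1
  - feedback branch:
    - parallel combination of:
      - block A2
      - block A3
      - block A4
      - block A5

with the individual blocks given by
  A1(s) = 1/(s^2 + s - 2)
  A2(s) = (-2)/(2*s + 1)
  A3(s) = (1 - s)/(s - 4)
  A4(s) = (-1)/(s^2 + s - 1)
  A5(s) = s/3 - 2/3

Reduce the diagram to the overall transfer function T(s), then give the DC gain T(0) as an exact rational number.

Answer: -12/47

Working:
Step 1. parallel reduction of A2, A3, A4, A5 = (2*s^5 - 15*s^4 - 12*s^3 + 53*s^2 + 49*s - 23)/(6*s^4 - 15*s^3 - 39*s^2 + 9*s + 12)
Step 2. close the feedback loop around A1, (A2+A3+A4+A5) = (6*s^4 - 15*s^3 - 39*s^2 + 9*s + 12)/(6*s^6 - 7*s^5 - 81*s^4 - 12*s^3 + 152*s^2 + 43*s - 47)
Step 2 gives the overall T(s). Then T(0) = 12/(-47) = -12/47.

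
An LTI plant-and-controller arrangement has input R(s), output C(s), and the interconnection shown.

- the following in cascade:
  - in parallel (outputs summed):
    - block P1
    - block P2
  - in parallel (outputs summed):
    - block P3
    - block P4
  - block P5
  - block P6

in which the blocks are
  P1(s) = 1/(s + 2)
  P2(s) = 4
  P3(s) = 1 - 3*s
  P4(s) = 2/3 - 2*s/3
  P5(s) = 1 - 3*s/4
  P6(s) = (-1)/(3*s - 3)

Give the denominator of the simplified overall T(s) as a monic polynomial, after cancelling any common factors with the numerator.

Reducing step by step:

(1) reduce the parallel group P1, P2, giving (4*s + 9)/(s + 2)
(2) sum the parallel branches P3, P4, giving 5/3 - 11*s/3
(3) cascade (P1+P2), (P3+P4), P5, P6, giving (-132*s^3 - 61*s^2 + 451*s - 180)/(36*s^2 + 36*s - 72)
No further cancellation is possible in the step-3 result, so that is T(s). Its denominator becomes monic after dividing by the leading coefficient 36.

Answer: s^2 + s - 2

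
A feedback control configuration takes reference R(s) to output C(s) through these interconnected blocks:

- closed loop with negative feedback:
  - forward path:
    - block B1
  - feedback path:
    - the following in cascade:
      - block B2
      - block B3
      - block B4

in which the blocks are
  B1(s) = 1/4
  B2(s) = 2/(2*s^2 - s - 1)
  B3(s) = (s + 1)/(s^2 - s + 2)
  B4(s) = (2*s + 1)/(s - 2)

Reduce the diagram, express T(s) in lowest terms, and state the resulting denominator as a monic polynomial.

First reduce the diagram to T(s).

1. combine B2, B3, B4 in series = (2*s + 2)/(s^4 - 4*s^3 + 7*s^2 - 8*s + 4)
2. close the feedback loop around B1, (B2*B3*B4) = (s^4 - 4*s^3 + 7*s^2 - 8*s + 4)/(4*s^4 - 16*s^3 + 28*s^2 - 30*s + 18)
The result of step 2 is T(s) in lowest terms. Its denominator has leading coefficient 4; dividing the denominator through by 4 makes it monic.

Answer: s^4 - 4*s^3 + 7*s^2 - 15*s/2 + 9/2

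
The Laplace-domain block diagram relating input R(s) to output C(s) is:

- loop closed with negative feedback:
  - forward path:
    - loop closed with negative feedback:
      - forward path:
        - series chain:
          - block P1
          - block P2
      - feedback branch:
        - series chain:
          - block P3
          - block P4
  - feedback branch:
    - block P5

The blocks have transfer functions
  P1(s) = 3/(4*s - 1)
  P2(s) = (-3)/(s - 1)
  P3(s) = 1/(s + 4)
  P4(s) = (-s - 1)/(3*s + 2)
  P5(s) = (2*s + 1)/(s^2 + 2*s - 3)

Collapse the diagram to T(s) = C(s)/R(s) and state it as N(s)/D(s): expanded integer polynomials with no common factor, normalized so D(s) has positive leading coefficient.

Step 1: series reduction of P1, P2 -> (-9)/(4*s^2 - 5*s + 1)
Step 2: series reduction of P3, P4 -> (-s - 1)/(3*s^2 + 14*s + 8)
Step 3: apply the feedback formula to (P1*P2), (P3*P4) -> (-27*s^2 - 126*s - 72)/(12*s^4 + 41*s^3 - 35*s^2 - 17*s + 17)
Step 4: close the feedback loop around [(P1*P2)/(1+(P1*P2)*(P3*P4))], P5; the result is T(s) itself (integer coefficients, no common factor, positive leading denominator coefficient)

Final answer: (-27*s^4 - 180*s^3 - 243*s^2 + 234*s + 216)/(12*s^6 + 65*s^5 + 11*s^4 - 264*s^3 - 191*s^2 - 185*s - 123)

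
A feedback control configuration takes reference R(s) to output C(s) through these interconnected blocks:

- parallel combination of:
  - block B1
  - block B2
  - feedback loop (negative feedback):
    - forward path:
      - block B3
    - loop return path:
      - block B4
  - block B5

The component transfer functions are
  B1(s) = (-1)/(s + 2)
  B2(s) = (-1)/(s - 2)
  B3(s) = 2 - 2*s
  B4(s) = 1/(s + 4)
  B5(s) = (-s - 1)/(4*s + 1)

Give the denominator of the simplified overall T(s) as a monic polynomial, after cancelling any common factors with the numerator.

Reducing step by step:

(1) feedback reduction of B3, B4, giving (2*s^2 + 6*s - 8)/(s - 6)
(2) reduce the parallel group B1, B2, [B3/(1+B3*B4)], B5, giving (8*s^5 + 25*s^4 - 61*s^3 - 56*s^2 + 96*s + 8)/(4*s^4 - 23*s^3 - 22*s^2 + 92*s + 24)
T(s) is the step-2 result (common factors already cancelled). Leading coefficient of the denominator: 4. Divide through by 4 for the monic polynomial.

Answer: s^4 - 23*s^3/4 - 11*s^2/2 + 23*s + 6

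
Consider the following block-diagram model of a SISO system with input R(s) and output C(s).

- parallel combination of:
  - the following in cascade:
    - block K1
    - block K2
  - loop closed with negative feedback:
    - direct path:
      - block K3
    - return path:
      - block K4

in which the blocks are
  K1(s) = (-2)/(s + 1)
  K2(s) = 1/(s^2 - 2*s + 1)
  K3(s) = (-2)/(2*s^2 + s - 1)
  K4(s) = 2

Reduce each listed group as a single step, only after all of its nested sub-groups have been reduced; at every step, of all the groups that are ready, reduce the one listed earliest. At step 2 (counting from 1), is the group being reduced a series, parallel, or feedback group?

Reducing step by step:

Step 1: cascade K1, K2
Step 2: feedback reduction of K3, K4
Step 3: sum the parallel branches (K1*K2), [K3/(1+K3*K4)]
Step 2: feedback.

Answer: feedback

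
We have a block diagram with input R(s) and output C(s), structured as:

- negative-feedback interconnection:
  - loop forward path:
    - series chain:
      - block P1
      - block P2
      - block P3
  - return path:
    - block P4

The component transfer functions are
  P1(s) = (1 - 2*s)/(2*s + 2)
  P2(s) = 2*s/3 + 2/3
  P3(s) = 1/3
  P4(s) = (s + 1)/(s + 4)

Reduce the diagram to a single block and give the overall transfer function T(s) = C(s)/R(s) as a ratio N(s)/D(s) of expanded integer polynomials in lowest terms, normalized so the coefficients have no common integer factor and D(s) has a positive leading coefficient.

Step 1. multiply P1, P2, P3 (series) -> 1/9 - 2*s/9
Step 2. feedback reduction of (P1*P2*P3), P4; the result is T(s) itself (integer coefficients, no common factor, positive leading denominator coefficient)

Answer: (2*s^2 + 7*s - 4)/(2*s^2 - 8*s - 37)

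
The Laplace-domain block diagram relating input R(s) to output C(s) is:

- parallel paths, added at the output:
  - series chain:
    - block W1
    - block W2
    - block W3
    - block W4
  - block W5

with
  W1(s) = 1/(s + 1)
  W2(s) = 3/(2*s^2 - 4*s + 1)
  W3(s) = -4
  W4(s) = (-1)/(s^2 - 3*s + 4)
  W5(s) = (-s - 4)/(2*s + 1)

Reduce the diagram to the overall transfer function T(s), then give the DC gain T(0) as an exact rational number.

Reducing step by step:

1. series reduction of W1, W2, W3, W4: 12/(2*s^5 - 8*s^4 + 11*s^3 + 2*s^2 - 15*s + 4)
2. parallel reduction of (W1*W2*W3*W4), W5: (-2*s^6 + 21*s^4 - 46*s^3 + 7*s^2 + 80*s - 4)/(4*s^6 - 14*s^5 + 14*s^4 + 15*s^3 - 28*s^2 - 7*s + 4)
That last expression is T(s); at s = 0 only the constant terms survive, so T(0) = -4/4 = -1.

Answer: -1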